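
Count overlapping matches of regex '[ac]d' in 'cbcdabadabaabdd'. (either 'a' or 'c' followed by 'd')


Pattern: [ac]d means either 'a' or 'c' followed by 'd'.
Scanning 'cbcdabadabaabdd' position-by-position:
  Pos 0: window 'cb' -> no
  Pos 1: window 'bc' -> no
  Pos 2: window 'cd' -> MATCH
  Pos 3: window 'da' -> no
  Pos 4: window 'ab' -> no
  Pos 5: window 'ba' -> no
  Pos 6: window 'ad' -> MATCH
  Pos 7: window 'da' -> no
  Pos 8: window 'ab' -> no
  Pos 9: window 'ba' -> no
  Pos 10: window 'aa' -> no
  Pos 11: window 'ab' -> no
  Pos 12: window 'bd' -> no
  Pos 13: window 'dd' -> no
  Pos 14: window 'd' -> no
Total matches: 2

2


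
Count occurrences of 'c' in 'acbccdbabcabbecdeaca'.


Scanning 'acbccdbabcabbecdeaca' for 'c':
  Position 1: 'c' -> MATCH (count: 1)
  Position 3: 'c' -> MATCH (count: 2)
  Position 4: 'c' -> MATCH (count: 3)
  Position 9: 'c' -> MATCH (count: 4)
  Position 14: 'c' -> MATCH (count: 5)
  Position 18: 'c' -> MATCH (count: 6)
Total occurrences of 'c': 6

6


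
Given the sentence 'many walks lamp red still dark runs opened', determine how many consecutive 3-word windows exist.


Word trigrams from [8] words:
  Trigram 1: (many walks lamp)
  Trigram 2: (walks lamp red)
  Trigram 3: (lamp red still)
  Trigram 4: (red still dark)
  Trigram 5: (still dark runs)
  Trigram 6: (dark runs opened)
Total word trigrams: 8 - 2 = 6

6


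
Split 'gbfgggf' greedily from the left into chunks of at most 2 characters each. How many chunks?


'gbfgggf' has 7 characters.
Chunking with max size 2:
  Chunk 1: 'gb' (positions 0-1)
  Chunk 2: 'fg' (positions 2-3)
  Chunk 3: 'gg' (positions 4-5)
  Chunk 4: 'f' (positions 6-6)
Total chunks: ceil(7 / 2) = 4

4


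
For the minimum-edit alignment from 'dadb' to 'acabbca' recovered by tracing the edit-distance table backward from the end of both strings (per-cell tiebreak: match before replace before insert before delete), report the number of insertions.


Edit distance = 5. Backtracking from cell (4, 7) with preference match > replace > insert > delete,
then listing the resulting alignment 'dadb' -> 'acabbca' left to right:
  Step 1: insert 'a' [insertion #1]
  Step 2: replace d->c
  Step 3: keep 'a'
  Step 4: replace d->b
  Step 5: keep 'b'
  Step 6: insert 'c' [insertion #2]
  Step 7: insert 'a' [insertion #3]
Total insertions: 3

3


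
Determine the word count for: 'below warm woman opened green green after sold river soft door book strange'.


Counting words by splitting on spaces:
  Word 1: 'below'
  Word 2: 'warm'
  Word 3: 'woman'
  Word 4: 'opened'
  Word 5: 'green'
  Word 6: 'green'
  Word 7: 'after'
  Word 8: 'sold'
  Word 9: 'river'
  Word 10: 'soft'
  Word 11: 'door'
  Word 12: 'book'
  Word 13: 'strange'
Total words: 13

13


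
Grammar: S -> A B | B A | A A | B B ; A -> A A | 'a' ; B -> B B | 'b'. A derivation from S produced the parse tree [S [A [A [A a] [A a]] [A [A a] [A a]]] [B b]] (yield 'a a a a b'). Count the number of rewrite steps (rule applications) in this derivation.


Every bracketed nonterminal node [X ...] in the tree is produced by exactly one rule application.
Reading the tree off as a leftmost derivation:
  Step 1: S  =>  A B   (applied S -> A B)
  Step 2: A B  =>  A A B   (applied A -> A A)
  Step 3: A A B  =>  A A A B   (applied A -> A A)
  Step 4: A A A B  =>  a A A B   (applied A -> a)
  Step 5: a A A B  =>  a a A B   (applied A -> a)
  Step 6: a a A B  =>  a a A A B   (applied A -> A A)
  Step 7: a a A A B  =>  a a a A B   (applied A -> a)
  Step 8: a a a A B  =>  a a a a B   (applied A -> a)
  Step 9: a a a a B  =>  a a a a b   (applied B -> b)
Final yield: a a a a b
Total rewrite steps: 9

9


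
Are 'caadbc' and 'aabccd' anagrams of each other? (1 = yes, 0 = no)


Sort characters of 'caadbc': 'aabccd'
Sort characters of 'aabccd': 'aabccd'
Sorted forms match -> they ARE anagrams
Result: 1

1


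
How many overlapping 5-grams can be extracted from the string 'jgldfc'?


String 'jgldfc' has length L = 6.
Number of overlapping n-grams = L - n + 1
Substituting: 6 - 5 + 1 = 2

2


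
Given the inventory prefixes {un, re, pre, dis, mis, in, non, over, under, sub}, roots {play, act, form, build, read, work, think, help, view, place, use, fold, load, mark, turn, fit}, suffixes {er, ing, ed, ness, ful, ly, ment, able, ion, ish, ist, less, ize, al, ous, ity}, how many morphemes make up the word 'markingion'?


Segmenting 'markingion' against the inventory:
  'mark' -> root (morpheme 1)
  'ing' -> suffix (morpheme 2)
  'ion' -> suffix (morpheme 3)
Total morphemes: 3

3


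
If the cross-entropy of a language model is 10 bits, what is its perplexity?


Perplexity formula: PP = 2^H
H = 10
PP = 2^10
PP = 2^10 = 1024

1024


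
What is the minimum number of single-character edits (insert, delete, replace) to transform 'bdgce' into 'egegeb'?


Building DP table for s1='bdgce' (len 5) and s2='egegeb' (len 6):
       e  g  e  g  e  b
    0  1  2  3  4  5  6
  b 1  1  2  3  4  5  5
  d 2  2  2  3  4  5  6
  g 3  3  2  3  3  4  5
  c 4  4  3  3  4  4  5
  e 5  4  4  3  4  4  5
Edit distance = dp[5][6] = 5

5


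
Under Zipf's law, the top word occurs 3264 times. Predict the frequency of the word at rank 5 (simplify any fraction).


Zipf's law: freq(rank) = f1 / rank
f1 = 3264, rank = 5
freq = 3264 / 5
GCD(3264, 5) = 1
Simplified: 3264/5

3264/5


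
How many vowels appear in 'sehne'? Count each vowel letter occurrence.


Scanning each character of 'sehne':
  Position 1: 's' -> consonant (running count: 0)
  Position 2: 'e' -> vowel (running count: 1)
  Position 3: 'h' -> consonant (running count: 1)
  Position 4: 'n' -> consonant (running count: 1)
  Position 5: 'e' -> vowel (running count: 2)
Total vowels: 2

2


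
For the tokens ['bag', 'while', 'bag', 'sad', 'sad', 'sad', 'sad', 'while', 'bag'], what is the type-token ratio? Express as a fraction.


Tokens: 9
Unique types: ('bag', 'sad', 'while') = 3
TTR = 3/9
Simplify: divide both by 3 -> 1/3
TTR = 1/3

1/3


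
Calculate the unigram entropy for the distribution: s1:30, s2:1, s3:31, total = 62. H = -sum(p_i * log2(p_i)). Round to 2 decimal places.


Computing entropy H = -sum(p_i * log2(p_i)):
  s1: p = 30/62 = 0.4839, -p*log2(p) = 0.5068
  s2: p = 1/62 = 0.0161, -p*log2(p) = 0.0960
  s3: p = 31/62 = 0.5000, -p*log2(p) = 0.5000
H = sum of terms = 1.1028
Rounded to 2 decimals: 1.10

1.10


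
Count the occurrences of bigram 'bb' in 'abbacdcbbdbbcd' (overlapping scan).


Scanning 'abbacdcbbdbbcd' for bigram 'bb':
  Position 0: 'ab' -> no
  Position 1: 'bb' -> MATCH
  Position 2: 'ba' -> no
  Position 3: 'ac' -> no
  Position 4: 'cd' -> no
  Position 5: 'dc' -> no
  Position 6: 'cb' -> no
  Position 7: 'bb' -> MATCH
  Position 8: 'bd' -> no
  Position 9: 'db' -> no
  Position 10: 'bb' -> MATCH
  Position 11: 'bc' -> no
  Position 12: 'cd' -> no
Total matches: 3

3


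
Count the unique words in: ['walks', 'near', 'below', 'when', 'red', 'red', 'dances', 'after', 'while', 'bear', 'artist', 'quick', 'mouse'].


Listing all tokens and tracking unique types:
  Token 1: 'walks' -> NEW (unique so far: 1)
  Token 2: 'near' -> NEW (unique so far: 2)
  Token 3: 'below' -> NEW (unique so far: 3)
  Token 4: 'when' -> NEW (unique so far: 4)
  Token 5: 'red' -> NEW (unique so far: 5)
  Token 6: 'red' -> duplicate (unique so far: 5)
  Token 7: 'dances' -> NEW (unique so far: 6)
  Token 8: 'after' -> NEW (unique so far: 7)
  Token 9: 'while' -> NEW (unique so far: 8)
  Token 10: 'bear' -> NEW (unique so far: 9)
  Token 11: 'artist' -> NEW (unique so far: 10)
  Token 12: 'quick' -> NEW (unique so far: 11)
  Token 13: 'mouse' -> NEW (unique so far: 12)
Unique types: ('after', 'artist', 'bear', 'below', 'dances', 'mouse', 'near', 'quick', 'red', 'walks', 'when', 'while')
Vocabulary size: 12

12


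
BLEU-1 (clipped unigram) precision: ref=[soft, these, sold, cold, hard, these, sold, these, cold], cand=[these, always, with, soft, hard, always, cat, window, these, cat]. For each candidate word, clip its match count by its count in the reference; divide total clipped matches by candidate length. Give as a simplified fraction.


Reference word counts: {'cold': 2, 'hard': 1, 'soft': 1, 'sold': 2, 'these': 3}
Checking each candidate word (with clipping):
  'these' -> in reference (ref count 3, used 1/3) -> match (matches: 1)
  'always' -> not in reference -> no match (matches: 1)
  'with' -> not in reference -> no match (matches: 1)
  'soft' -> in reference (ref count 1, used 1/1) -> match (matches: 2)
  'hard' -> in reference (ref count 1, used 1/1) -> match (matches: 3)
  'always' -> not in reference -> no match (matches: 3)
  'cat' -> not in reference -> no match (matches: 3)
  'window' -> not in reference -> no match (matches: 3)
  'these' -> in reference (ref count 3, used 2/3) -> match (matches: 4)
  'cat' -> not in reference -> no match (matches: 4)
Clipped matches: 4, Candidate length: 10
Precision = 4/10 = 2/5

2/5


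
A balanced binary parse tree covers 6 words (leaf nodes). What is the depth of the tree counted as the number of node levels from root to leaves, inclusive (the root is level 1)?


In a balanced binary tree with n leaves the deepest leaf is ceil(log2(n)) edges below the root,
so counting node levels inclusive of root and leaves gives ceil(log2(n)) + 1 levels.
log2(6) = 2.5850
ceil(2.5850) = 3
levels = 3 + 1 = 4

4


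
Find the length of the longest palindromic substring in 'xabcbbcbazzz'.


Scanning 'xabcbbcbazzz' for palindromic substrings.
Substring at positions 1-8: 'abcbbcba'.
Check: reverse('abcbbcba') = 'abcbbcba' -> palindrome confirmed.
Neighbouring characters ('x' / 'z') break symmetry, so it cannot extend further.
No longer palindromic substring exists; longest length = 8

8


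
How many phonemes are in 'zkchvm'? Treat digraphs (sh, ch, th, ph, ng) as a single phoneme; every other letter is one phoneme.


Parsing 'zkchvm' greedily, digraphs first:
  'z' -> consonant phoneme (phonemes so far: 1)
  'k' -> consonant phoneme (phonemes so far: 2)
  'ch' -> digraph (1 consonant phoneme) (phonemes so far: 3)
  'v' -> consonant phoneme (phonemes so far: 4)
  'm' -> consonant phoneme (phonemes so far: 5)
Total phonemes: 5

5


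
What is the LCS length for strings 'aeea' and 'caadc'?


DP table for LCS of 'aeea' and 'caadc':
       c  a  a  d  c
    0  0  0  0  0  0
  a 0  0  1  1  1  1
  e 0  0  1  1  1  1
  e 0  0  1  1  1  1
  a 0  0  1  2  2  2
LCS: 'aa'
LCS length = 2

2


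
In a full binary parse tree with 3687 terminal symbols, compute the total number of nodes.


Leaf nodes (terminals): 3687
Internal nodes = n - 1 = 3687 - 1 = 3686
Total = leaves + internal = 3687 + 3686 = 7373

7373


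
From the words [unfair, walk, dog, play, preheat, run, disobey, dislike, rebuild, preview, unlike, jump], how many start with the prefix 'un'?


Checking each word for prefix 'un':
  'unfair' -> YES, starts with 'un' (count: 1)
  'walk' -> no (count: 1)
  'dog' -> no (count: 1)
  'play' -> no (count: 1)
  'preheat' -> no (count: 1)
  'run' -> no (count: 1)
  'disobey' -> no (count: 1)
  'dislike' -> no (count: 1)
  'rebuild' -> no (count: 1)
  'preview' -> no (count: 1)
  'unlike' -> YES, starts with 'un' (count: 2)
  'jump' -> no (count: 2)
Total with prefix 'un': 2

2


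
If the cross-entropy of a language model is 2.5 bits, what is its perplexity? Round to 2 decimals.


Perplexity formula: PP = 2^H
H = 2.5
PP = 2^2.5
Decompose: 2^2.5 = 2^2 * 2^0.5 = 2^2 * sqrt(2)
2^2 = 4, sqrt(2) ~ 1.4142136
PP ~ 4 * 1.4142136 = 5.6568544
Rounded to 2 decimals: 5.66

5.66


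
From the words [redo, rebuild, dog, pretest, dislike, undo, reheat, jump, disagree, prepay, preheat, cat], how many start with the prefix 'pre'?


Checking each word for prefix 'pre':
  'redo' -> no (count: 0)
  'rebuild' -> no (count: 0)
  'dog' -> no (count: 0)
  'pretest' -> YES, starts with 'pre' (count: 1)
  'dislike' -> no (count: 1)
  'undo' -> no (count: 1)
  'reheat' -> no (count: 1)
  'jump' -> no (count: 1)
  'disagree' -> no (count: 1)
  'prepay' -> YES, starts with 'pre' (count: 2)
  'preheat' -> YES, starts with 'pre' (count: 3)
  'cat' -> no (count: 3)
Total with prefix 'pre': 3

3


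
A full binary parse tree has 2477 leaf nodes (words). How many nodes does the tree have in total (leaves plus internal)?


Leaf nodes (terminals): 2477
Internal nodes = n - 1 = 2477 - 1 = 2476
Total = leaves + internal = 2477 + 2476 = 4953

4953


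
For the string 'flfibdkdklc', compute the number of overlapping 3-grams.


String 'flfibdkdklc' has length L = 11.
Number of overlapping n-grams = L - n + 1
Substituting: 11 - 3 + 1 = 9

9


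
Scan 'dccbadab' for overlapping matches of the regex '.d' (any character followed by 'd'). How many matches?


Pattern: .d means any character followed by 'd'.
Scanning 'dccbadab' position-by-position:
  Pos 0: window 'dc' -> no
  Pos 1: window 'cc' -> no
  Pos 2: window 'cb' -> no
  Pos 3: window 'ba' -> no
  Pos 4: window 'ad' -> MATCH
  Pos 5: window 'da' -> no
  Pos 6: window 'ab' -> no
  Pos 7: window 'b' -> no
Total matches: 1

1


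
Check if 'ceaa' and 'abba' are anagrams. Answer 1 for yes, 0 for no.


Sort characters of 'ceaa': 'aace'
Sort characters of 'abba': 'aabb'
Sorted forms differ -> they are NOT anagrams
Result: 0

0


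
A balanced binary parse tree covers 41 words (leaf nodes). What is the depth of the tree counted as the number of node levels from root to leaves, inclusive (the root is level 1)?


In a balanced binary tree with n leaves the deepest leaf is ceil(log2(n)) edges below the root,
so counting node levels inclusive of root and leaves gives ceil(log2(n)) + 1 levels.
log2(41) = 5.3576
ceil(5.3576) = 6
levels = 6 + 1 = 7

7


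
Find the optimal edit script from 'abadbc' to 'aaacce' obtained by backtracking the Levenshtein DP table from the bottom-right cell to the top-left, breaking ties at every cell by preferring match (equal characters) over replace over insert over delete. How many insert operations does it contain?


Edit distance = 4. Backtracking from cell (6, 6) with preference match > replace > insert > delete,
then listing the resulting alignment 'abadbc' -> 'aaacce' left to right:
  Step 1: keep 'a'
  Step 2: replace b->a
  Step 3: keep 'a'
  Step 4: replace d->c
  Step 5: replace b->c
  Step 6: replace c->e
Total insertions: 0

0


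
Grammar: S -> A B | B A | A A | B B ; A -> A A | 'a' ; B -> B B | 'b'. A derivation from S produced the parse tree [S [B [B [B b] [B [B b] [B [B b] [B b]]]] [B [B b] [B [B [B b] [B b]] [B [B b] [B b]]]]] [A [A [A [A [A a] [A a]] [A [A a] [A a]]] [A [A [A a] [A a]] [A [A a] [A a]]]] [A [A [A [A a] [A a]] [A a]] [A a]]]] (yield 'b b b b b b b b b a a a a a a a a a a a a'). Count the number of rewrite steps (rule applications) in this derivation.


Every bracketed nonterminal node [X ...] in the tree is produced by exactly one rule application.
Reading the tree off as a leftmost derivation:
  Step 1: S  =>  B A   (applied S -> B A)
  Step 2: B A  =>  B B A   (applied B -> B B)
  Step 3: B B A  =>  B B B A   (applied B -> B B)
  Step 4: B B B A  =>  b B B A   (applied B -> b)
  Step 5: b B B A  =>  b B B B A   (applied B -> B B)
  Step 6: b B B B A  =>  b b B B A   (applied B -> b)
  Step 7: b b B B A  =>  b b B B B A   (applied B -> B B)
  Step 8: b b B B B A  =>  b b b B B A   (applied B -> b)
  Step 9: b b b B B A  =>  b b b b B A   (applied B -> b)
  Step 10: b b b b B A  =>  b b b b B B A   (applied B -> B B)
  Step 11: b b b b B B A  =>  b b b b b B A   (applied B -> b)
  Step 12: b b b b b B A  =>  b b b b b B B A   (applied B -> B B)
  Step 13: b b b b b B B A  =>  b b b b b B B B A   (applied B -> B B)
  Step 14: b b b b b B B B A  =>  b b b b b b B B A   (applied B -> b)
  Step 15: b b b b b b B B A  =>  b b b b b b b B A   (applied B -> b)
  Step 16: b b b b b b b B A  =>  b b b b b b b B B A   (applied B -> B B)
  Step 17: b b b b b b b B B A  =>  b b b b b b b b B A   (applied B -> b)
  Step 18: b b b b b b b b B A  =>  b b b b b b b b b A   (applied B -> b)
  Step 19: b b b b b b b b b A  =>  b b b b b b b b b A A   (applied A -> A A)
  Step 20: b b b b b b b b b A A  =>  b b b b b b b b b A A A   (applied A -> A A)
  Step 21: b b b b b b b b b A A A  =>  b b b b b b b b b A A A A   (applied A -> A A)
  Step 22: b b b b b b b b b A A A A  =>  b b b b b b b b b A A A A A   (applied A -> A A)
  Step 23: b b b b b b b b b A A A A A  =>  b b b b b b b b b a A A A A   (applied A -> a)
  Step 24: b b b b b b b b b a A A A A  =>  b b b b b b b b b a a A A A   (applied A -> a)
  Step 25: b b b b b b b b b a a A A A  =>  b b b b b b b b b a a A A A A   (applied A -> A A)
  Step 26: b b b b b b b b b a a A A A A  =>  b b b b b b b b b a a a A A A   (applied A -> a)
  Step 27: b b b b b b b b b a a a A A A  =>  b b b b b b b b b a a a a A A   (applied A -> a)
  Step 28: b b b b b b b b b a a a a A A  =>  b b b b b b b b b a a a a A A A   (applied A -> A A)
  Step 29: b b b b b b b b b a a a a A A A  =>  b b b b b b b b b a a a a A A A A   (applied A -> A A)
  Step 30: b b b b b b b b b a a a a A A A A  =>  b b b b b b b b b a a a a a A A A   (applied A -> a)
  Step 31: b b b b b b b b b a a a a a A A A  =>  b b b b b b b b b a a a a a a A A   (applied A -> a)
  Step 32: b b b b b b b b b a a a a a a A A  =>  b b b b b b b b b a a a a a a A A A   (applied A -> A A)
  Step 33: b b b b b b b b b a a a a a a A A A  =>  b b b b b b b b b a a a a a a a A A   (applied A -> a)
  Step 34: b b b b b b b b b a a a a a a a A A  =>  b b b b b b b b b a a a a a a a a A   (applied A -> a)
  Step 35: b b b b b b b b b a a a a a a a a A  =>  b b b b b b b b b a a a a a a a a A A   (applied A -> A A)
  Step 36: b b b b b b b b b a a a a a a a a A A  =>  b b b b b b b b b a a a a a a a a A A A   (applied A -> A A)
  Step 37: b b b b b b b b b a a a a a a a a A A A  =>  b b b b b b b b b a a a a a a a a A A A A   (applied A -> A A)
  Step 38: b b b b b b b b b a a a a a a a a A A A A  =>  b b b b b b b b b a a a a a a a a a A A A   (applied A -> a)
  Step 39: b b b b b b b b b a a a a a a a a a A A A  =>  b b b b b b b b b a a a a a a a a a a A A   (applied A -> a)
  Step 40: b b b b b b b b b a a a a a a a a a a A A  =>  b b b b b b b b b a a a a a a a a a a a A   (applied A -> a)
  Step 41: b b b b b b b b b a a a a a a a a a a a A  =>  b b b b b b b b b a a a a a a a a a a a a   (applied A -> a)
Final yield: b b b b b b b b b a a a a a a a a a a a a
Total rewrite steps: 41

41


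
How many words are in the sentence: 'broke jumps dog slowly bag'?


Counting words by splitting on spaces:
  Word 1: 'broke'
  Word 2: 'jumps'
  Word 3: 'dog'
  Word 4: 'slowly'
  Word 5: 'bag'
Total words: 5

5


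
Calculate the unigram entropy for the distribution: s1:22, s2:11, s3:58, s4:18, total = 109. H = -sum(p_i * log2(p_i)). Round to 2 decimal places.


Computing entropy H = -sum(p_i * log2(p_i)):
  s1: p = 22/109 = 0.2018, -p*log2(p) = 0.4660
  s2: p = 11/109 = 0.1009, -p*log2(p) = 0.3339
  s3: p = 58/109 = 0.5321, -p*log2(p) = 0.4843
  s4: p = 18/109 = 0.1651, -p*log2(p) = 0.4291
H = sum of terms = 1.7133
Rounded to 2 decimals: 1.71

1.71


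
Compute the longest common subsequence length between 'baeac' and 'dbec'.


DP table for LCS of 'baeac' and 'dbec':
       d  b  e  c
    0  0  0  0  0
  b 0  0  1  1  1
  a 0  0  1  1  1
  e 0  0  1  2  2
  a 0  0  1  2  2
  c 0  0  1  2  3
LCS: 'bec'
LCS length = 3

3


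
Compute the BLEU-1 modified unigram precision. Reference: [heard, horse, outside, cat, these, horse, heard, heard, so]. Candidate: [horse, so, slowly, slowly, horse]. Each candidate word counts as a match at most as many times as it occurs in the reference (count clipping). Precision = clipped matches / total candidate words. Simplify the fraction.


Reference word counts: {'cat': 1, 'heard': 3, 'horse': 2, 'outside': 1, 'so': 1, 'these': 1}
Checking each candidate word (with clipping):
  'horse' -> in reference (ref count 2, used 1/2) -> match (matches: 1)
  'so' -> in reference (ref count 1, used 1/1) -> match (matches: 2)
  'slowly' -> not in reference -> no match (matches: 2)
  'slowly' -> not in reference -> no match (matches: 2)
  'horse' -> in reference (ref count 2, used 2/2) -> match (matches: 3)
Clipped matches: 3, Candidate length: 5
Precision = 3/5

3/5


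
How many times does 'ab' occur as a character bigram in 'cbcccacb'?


Scanning 'cbcccacb' for bigram 'ab':
  Position 0: 'cb' -> no
  Position 1: 'bc' -> no
  Position 2: 'cc' -> no
  Position 3: 'cc' -> no
  Position 4: 'ca' -> no
  Position 5: 'ac' -> no
  Position 6: 'cb' -> no
Total matches: 0

0


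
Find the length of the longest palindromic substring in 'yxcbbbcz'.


Scanning 'yxcbbbcz' for palindromic substrings.
Substring at positions 2-6: 'cbbbc'.
Check: reverse('cbbbc') = 'cbbbc' -> palindrome confirmed.
Neighbouring characters ('x' / 'z') break symmetry, so it cannot extend further.
No longer palindromic substring exists; longest length = 5

5


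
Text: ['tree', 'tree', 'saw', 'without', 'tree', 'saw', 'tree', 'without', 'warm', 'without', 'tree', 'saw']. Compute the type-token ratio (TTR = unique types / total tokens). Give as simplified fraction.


Tokens: 12
Unique types: ('saw', 'tree', 'warm', 'without') = 4
TTR = 4/12
Simplify: divide both by 4 -> 1/3
TTR = 1/3

1/3


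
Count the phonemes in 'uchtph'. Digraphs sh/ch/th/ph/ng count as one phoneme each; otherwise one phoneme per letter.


Parsing 'uchtph' greedily, digraphs first:
  'u' -> vowel phoneme (phonemes so far: 1)
  'ch' -> digraph (1 consonant phoneme) (phonemes so far: 2)
  't' -> consonant phoneme (phonemes so far: 3)
  'ph' -> digraph (1 consonant phoneme) (phonemes so far: 4)
Total phonemes: 4

4


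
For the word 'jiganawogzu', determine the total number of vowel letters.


Scanning each character of 'jiganawogzu':
  Position 1: 'j' -> consonant (running count: 0)
  Position 2: 'i' -> vowel (running count: 1)
  Position 3: 'g' -> consonant (running count: 1)
  Position 4: 'a' -> vowel (running count: 2)
  Position 5: 'n' -> consonant (running count: 2)
  Position 6: 'a' -> vowel (running count: 3)
  Position 7: 'w' -> consonant (running count: 3)
  Position 8: 'o' -> vowel (running count: 4)
  Position 9: 'g' -> consonant (running count: 4)
  Position 10: 'z' -> consonant (running count: 4)
  Position 11: 'u' -> vowel (running count: 5)
Total vowels: 5

5


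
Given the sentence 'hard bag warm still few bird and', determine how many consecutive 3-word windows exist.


Word trigrams from [7] words:
  Trigram 1: (hard bag warm)
  Trigram 2: (bag warm still)
  Trigram 3: (warm still few)
  Trigram 4: (still few bird)
  Trigram 5: (few bird and)
Total word trigrams: 7 - 2 = 5

5


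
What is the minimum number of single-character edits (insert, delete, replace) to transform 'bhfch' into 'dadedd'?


Building DP table for s1='bhfch' (len 5) and s2='dadedd' (len 6):
       d  a  d  e  d  d
    0  1  2  3  4  5  6
  b 1  1  2  3  4  5  6
  h 2  2  2  3  4  5  6
  f 3  3  3  3  4  5  6
  c 4  4  4  4  4  5  6
  h 5  5  5  5  5  5  6
Edit distance = dp[5][6] = 6

6


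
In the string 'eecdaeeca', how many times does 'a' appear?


Scanning 'eecdaeeca' for 'a':
  Position 4: 'a' -> MATCH (count: 1)
  Position 8: 'a' -> MATCH (count: 2)
Total occurrences of 'a': 2

2


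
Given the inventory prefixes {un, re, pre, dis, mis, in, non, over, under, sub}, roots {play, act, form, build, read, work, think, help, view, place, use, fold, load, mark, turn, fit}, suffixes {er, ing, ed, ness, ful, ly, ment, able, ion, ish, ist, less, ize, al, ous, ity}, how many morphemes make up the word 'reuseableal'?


Segmenting 'reuseableal' against the inventory:
  're' -> prefix (morpheme 1)
  'use' -> root (morpheme 2)
  'able' -> suffix (morpheme 3)
  'al' -> suffix (morpheme 4)
Total morphemes: 4

4


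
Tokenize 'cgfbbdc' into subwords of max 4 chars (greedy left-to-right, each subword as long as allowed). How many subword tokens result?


'cgfbbdc' has 7 characters.
Chunking with max size 4:
  Chunk 1: 'cgfb' (positions 0-3)
  Chunk 2: 'bdc' (positions 4-6)
Total chunks: ceil(7 / 4) = 2

2


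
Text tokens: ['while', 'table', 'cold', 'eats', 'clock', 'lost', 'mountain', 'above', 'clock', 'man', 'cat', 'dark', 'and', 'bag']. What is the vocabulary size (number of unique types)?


Listing all tokens and tracking unique types:
  Token 1: 'while' -> NEW (unique so far: 1)
  Token 2: 'table' -> NEW (unique so far: 2)
  Token 3: 'cold' -> NEW (unique so far: 3)
  Token 4: 'eats' -> NEW (unique so far: 4)
  Token 5: 'clock' -> NEW (unique so far: 5)
  Token 6: 'lost' -> NEW (unique so far: 6)
  Token 7: 'mountain' -> NEW (unique so far: 7)
  Token 8: 'above' -> NEW (unique so far: 8)
  Token 9: 'clock' -> duplicate (unique so far: 8)
  Token 10: 'man' -> NEW (unique so far: 9)
  Token 11: 'cat' -> NEW (unique so far: 10)
  Token 12: 'dark' -> NEW (unique so far: 11)
  Token 13: 'and' -> NEW (unique so far: 12)
  Token 14: 'bag' -> NEW (unique so far: 13)
Unique types: ('above', 'and', 'bag', 'cat', 'clock', 'cold', 'dark', 'eats', 'lost', 'man', 'mountain', 'table', 'while')
Vocabulary size: 13

13


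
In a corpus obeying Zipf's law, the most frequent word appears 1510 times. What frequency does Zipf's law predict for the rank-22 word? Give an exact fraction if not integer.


Zipf's law: freq(rank) = f1 / rank
f1 = 1510, rank = 22
freq = 1510 / 22
GCD(1510, 22) = 2
Simplified: 755/11

755/11


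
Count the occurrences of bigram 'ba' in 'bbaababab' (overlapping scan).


Scanning 'bbaababab' for bigram 'ba':
  Position 0: 'bb' -> no
  Position 1: 'ba' -> MATCH
  Position 2: 'aa' -> no
  Position 3: 'ab' -> no
  Position 4: 'ba' -> MATCH
  Position 5: 'ab' -> no
  Position 6: 'ba' -> MATCH
  Position 7: 'ab' -> no
Total matches: 3

3


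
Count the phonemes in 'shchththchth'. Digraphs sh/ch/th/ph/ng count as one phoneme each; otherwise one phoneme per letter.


Parsing 'shchththchth' greedily, digraphs first:
  'sh' -> digraph (1 consonant phoneme) (phonemes so far: 1)
  'ch' -> digraph (1 consonant phoneme) (phonemes so far: 2)
  'th' -> digraph (1 consonant phoneme) (phonemes so far: 3)
  'th' -> digraph (1 consonant phoneme) (phonemes so far: 4)
  'ch' -> digraph (1 consonant phoneme) (phonemes so far: 5)
  'th' -> digraph (1 consonant phoneme) (phonemes so far: 6)
Total phonemes: 6

6


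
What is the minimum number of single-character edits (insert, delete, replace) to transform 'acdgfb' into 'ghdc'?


Building DP table for s1='acdgfb' (len 6) and s2='ghdc' (len 4):
       g  h  d  c
    0  1  2  3  4
  a 1  1  2  3  4
  c 2  2  2  3  3
  d 3  3  3  2  3
  g 4  3  4  3  3
  f 5  4  4  4  4
  b 6  5  5  5  5
Edit distance = dp[6][4] = 5

5


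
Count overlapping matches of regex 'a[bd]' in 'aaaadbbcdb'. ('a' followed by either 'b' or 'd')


Pattern: a[bd] means 'a' followed by either 'b' or 'd'.
Scanning 'aaaadbbcdb' position-by-position:
  Pos 0: window 'aa' -> no
  Pos 1: window 'aa' -> no
  Pos 2: window 'aa' -> no
  Pos 3: window 'ad' -> MATCH
  Pos 4: window 'db' -> no
  Pos 5: window 'bb' -> no
  Pos 6: window 'bc' -> no
  Pos 7: window 'cd' -> no
  Pos 8: window 'db' -> no
  Pos 9: window 'b' -> no
Total matches: 1

1


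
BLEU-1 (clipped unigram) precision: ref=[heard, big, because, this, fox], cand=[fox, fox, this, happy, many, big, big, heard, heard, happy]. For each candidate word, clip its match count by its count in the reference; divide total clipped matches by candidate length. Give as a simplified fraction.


Reference word counts: {'because': 1, 'big': 1, 'fox': 1, 'heard': 1, 'this': 1}
Checking each candidate word (with clipping):
  'fox' -> in reference (ref count 1, used 1/1) -> match (matches: 1)
  'fox' -> ref count 1 already used up (1/1) -> clipped, no match (matches: 1)
  'this' -> in reference (ref count 1, used 1/1) -> match (matches: 2)
  'happy' -> not in reference -> no match (matches: 2)
  'many' -> not in reference -> no match (matches: 2)
  'big' -> in reference (ref count 1, used 1/1) -> match (matches: 3)
  'big' -> ref count 1 already used up (1/1) -> clipped, no match (matches: 3)
  'heard' -> in reference (ref count 1, used 1/1) -> match (matches: 4)
  'heard' -> ref count 1 already used up (1/1) -> clipped, no match (matches: 4)
  'happy' -> not in reference -> no match (matches: 4)
Clipped matches: 4, Candidate length: 10
Precision = 4/10 = 2/5

2/5


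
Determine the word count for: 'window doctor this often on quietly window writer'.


Counting words by splitting on spaces:
  Word 1: 'window'
  Word 2: 'doctor'
  Word 3: 'this'
  Word 4: 'often'
  Word 5: 'on'
  Word 6: 'quietly'
  Word 7: 'window'
  Word 8: 'writer'
Total words: 8

8


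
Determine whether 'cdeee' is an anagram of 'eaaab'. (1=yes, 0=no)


Sort characters of 'cdeee': 'cdeee'
Sort characters of 'eaaab': 'aaabe'
Sorted forms differ -> they are NOT anagrams
Result: 0

0


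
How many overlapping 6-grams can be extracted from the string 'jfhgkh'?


String 'jfhgkh' has length L = 6.
Number of overlapping n-grams = L - n + 1
Substituting: 6 - 6 + 1 = 1

1


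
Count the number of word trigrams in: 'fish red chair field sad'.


Word trigrams from [5] words:
  Trigram 1: (fish red chair)
  Trigram 2: (red chair field)
  Trigram 3: (chair field sad)
Total word trigrams: 5 - 2 = 3

3


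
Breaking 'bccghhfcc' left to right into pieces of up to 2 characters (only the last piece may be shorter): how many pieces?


'bccghhfcc' has 9 characters.
Chunking with max size 2:
  Chunk 1: 'bc' (positions 0-1)
  Chunk 2: 'cg' (positions 2-3)
  Chunk 3: 'hh' (positions 4-5)
  Chunk 4: 'fc' (positions 6-7)
  Chunk 5: 'c' (positions 8-8)
Total chunks: ceil(9 / 2) = 5

5


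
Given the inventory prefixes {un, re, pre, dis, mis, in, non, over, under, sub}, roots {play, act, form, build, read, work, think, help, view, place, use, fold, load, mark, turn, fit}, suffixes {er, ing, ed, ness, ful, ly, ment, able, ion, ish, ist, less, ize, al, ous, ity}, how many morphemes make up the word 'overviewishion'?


Segmenting 'overviewishion' against the inventory:
  'over' -> prefix (morpheme 1)
  'view' -> root (morpheme 2)
  'ish' -> suffix (morpheme 3)
  'ion' -> suffix (morpheme 4)
Total morphemes: 4

4


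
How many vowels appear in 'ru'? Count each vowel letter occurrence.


Scanning each character of 'ru':
  Position 1: 'r' -> consonant (running count: 0)
  Position 2: 'u' -> vowel (running count: 1)
Total vowels: 1

1


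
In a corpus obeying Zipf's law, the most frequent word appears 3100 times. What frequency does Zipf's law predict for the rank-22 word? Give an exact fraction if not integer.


Zipf's law: freq(rank) = f1 / rank
f1 = 3100, rank = 22
freq = 3100 / 22
GCD(3100, 22) = 2
Simplified: 1550/11

1550/11


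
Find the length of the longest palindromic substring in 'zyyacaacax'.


Scanning 'zyyacaacax' for palindromic substrings.
Substring at positions 3-8: 'acaaca'.
Check: reverse('acaaca') = 'acaaca' -> palindrome confirmed.
Neighbouring characters ('y' / 'x') break symmetry, so it cannot extend further.
No longer palindromic substring exists; longest length = 6

6


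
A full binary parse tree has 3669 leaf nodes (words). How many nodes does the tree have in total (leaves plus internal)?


Leaf nodes (terminals): 3669
Internal nodes = n - 1 = 3669 - 1 = 3668
Total = leaves + internal = 3669 + 3668 = 7337

7337


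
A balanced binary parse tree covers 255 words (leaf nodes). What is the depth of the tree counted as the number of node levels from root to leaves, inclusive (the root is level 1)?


In a balanced binary tree with n leaves the deepest leaf is ceil(log2(n)) edges below the root,
so counting node levels inclusive of root and leaves gives ceil(log2(n)) + 1 levels.
log2(255) = 7.9944
ceil(7.9944) = 8
levels = 8 + 1 = 9

9


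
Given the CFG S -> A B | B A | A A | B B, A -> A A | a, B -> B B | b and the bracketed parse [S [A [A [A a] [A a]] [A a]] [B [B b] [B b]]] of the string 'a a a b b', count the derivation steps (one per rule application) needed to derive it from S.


Every bracketed nonterminal node [X ...] in the tree is produced by exactly one rule application.
Reading the tree off as a leftmost derivation:
  Step 1: S  =>  A B   (applied S -> A B)
  Step 2: A B  =>  A A B   (applied A -> A A)
  Step 3: A A B  =>  A A A B   (applied A -> A A)
  Step 4: A A A B  =>  a A A B   (applied A -> a)
  Step 5: a A A B  =>  a a A B   (applied A -> a)
  Step 6: a a A B  =>  a a a B   (applied A -> a)
  Step 7: a a a B  =>  a a a B B   (applied B -> B B)
  Step 8: a a a B B  =>  a a a b B   (applied B -> b)
  Step 9: a a a b B  =>  a a a b b   (applied B -> b)
Final yield: a a a b b
Total rewrite steps: 9

9


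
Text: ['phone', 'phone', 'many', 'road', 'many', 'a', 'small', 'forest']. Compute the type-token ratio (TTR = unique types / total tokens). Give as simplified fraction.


Tokens: 8
Unique types: ('a', 'forest', 'many', 'phone', 'road', 'small') = 6
TTR = 6/8
Simplify: divide both by 2 -> 3/4
TTR = 3/4

3/4


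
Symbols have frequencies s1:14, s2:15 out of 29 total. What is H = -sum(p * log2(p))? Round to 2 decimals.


Computing entropy H = -sum(p_i * log2(p_i)):
  s1: p = 14/29 = 0.4828, -p*log2(p) = 0.5072
  s2: p = 15/29 = 0.5172, -p*log2(p) = 0.4919
H = sum of terms = 0.9991
Rounded to 2 decimals: 1.00

1.00


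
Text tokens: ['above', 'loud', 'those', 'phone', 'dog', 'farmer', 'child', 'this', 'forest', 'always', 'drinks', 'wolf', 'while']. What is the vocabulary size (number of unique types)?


Listing all tokens and tracking unique types:
  Token 1: 'above' -> NEW (unique so far: 1)
  Token 2: 'loud' -> NEW (unique so far: 2)
  Token 3: 'those' -> NEW (unique so far: 3)
  Token 4: 'phone' -> NEW (unique so far: 4)
  Token 5: 'dog' -> NEW (unique so far: 5)
  Token 6: 'farmer' -> NEW (unique so far: 6)
  Token 7: 'child' -> NEW (unique so far: 7)
  Token 8: 'this' -> NEW (unique so far: 8)
  Token 9: 'forest' -> NEW (unique so far: 9)
  Token 10: 'always' -> NEW (unique so far: 10)
  Token 11: 'drinks' -> NEW (unique so far: 11)
  Token 12: 'wolf' -> NEW (unique so far: 12)
  Token 13: 'while' -> NEW (unique so far: 13)
Unique types: ('above', 'always', 'child', 'dog', 'drinks', 'farmer', 'forest', 'loud', 'phone', 'this', 'those', 'while', 'wolf')
Vocabulary size: 13

13


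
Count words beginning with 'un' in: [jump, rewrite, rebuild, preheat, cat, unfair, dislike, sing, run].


Checking each word for prefix 'un':
  'jump' -> no (count: 0)
  'rewrite' -> no (count: 0)
  'rebuild' -> no (count: 0)
  'preheat' -> no (count: 0)
  'cat' -> no (count: 0)
  'unfair' -> YES, starts with 'un' (count: 1)
  'dislike' -> no (count: 1)
  'sing' -> no (count: 1)
  'run' -> no (count: 1)
Total with prefix 'un': 1

1


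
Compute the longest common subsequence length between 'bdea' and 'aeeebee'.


DP table for LCS of 'bdea' and 'aeeebee':
       a  e  e  e  b  e  e
    0  0  0  0  0  0  0  0
  b 0  0  0  0  0  1  1  1
  d 0  0  0  0  0  1  1  1
  e 0  0  1  1  1  1  2  2
  a 0  1  1  1  1  1  2  2
LCS: 'be'
LCS length = 2

2


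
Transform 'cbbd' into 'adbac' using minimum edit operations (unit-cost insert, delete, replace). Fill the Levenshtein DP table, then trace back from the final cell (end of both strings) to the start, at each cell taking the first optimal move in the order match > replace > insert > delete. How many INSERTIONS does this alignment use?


Edit distance = 4. Backtracking from cell (4, 5) with preference match > replace > insert > delete,
then listing the resulting alignment 'cbbd' -> 'adbac' left to right:
  Step 1: insert 'a' [insertion #1]
  Step 2: replace c->d
  Step 3: keep 'b'
  Step 4: replace b->a
  Step 5: replace d->c
Total insertions: 1

1


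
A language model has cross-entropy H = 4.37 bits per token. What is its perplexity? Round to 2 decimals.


Perplexity formula: PP = 2^H
H = 4.37
PP = 2^4.37
Decompose: 2^4.37 = 2^4 * 2^0.37
2^4 = 16, 2^0.37 ~ 1.2923528
PP ~ 16 * 1.2923528 = 20.6776448
Rounded to 2 decimals: 20.68

20.68


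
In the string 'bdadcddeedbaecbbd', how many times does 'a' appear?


Scanning 'bdadcddeedbaecbbd' for 'a':
  Position 2: 'a' -> MATCH (count: 1)
  Position 11: 'a' -> MATCH (count: 2)
Total occurrences of 'a': 2

2


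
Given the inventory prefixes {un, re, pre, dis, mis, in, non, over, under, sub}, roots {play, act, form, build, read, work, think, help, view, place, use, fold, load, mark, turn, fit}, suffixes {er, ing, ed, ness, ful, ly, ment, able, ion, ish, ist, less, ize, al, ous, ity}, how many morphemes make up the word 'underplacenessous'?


Segmenting 'underplacenessous' against the inventory:
  'under' -> prefix (morpheme 1)
  'place' -> root (morpheme 2)
  'ness' -> suffix (morpheme 3)
  'ous' -> suffix (morpheme 4)
Total morphemes: 4

4


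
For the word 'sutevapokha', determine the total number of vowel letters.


Scanning each character of 'sutevapokha':
  Position 1: 's' -> consonant (running count: 0)
  Position 2: 'u' -> vowel (running count: 1)
  Position 3: 't' -> consonant (running count: 1)
  Position 4: 'e' -> vowel (running count: 2)
  Position 5: 'v' -> consonant (running count: 2)
  Position 6: 'a' -> vowel (running count: 3)
  Position 7: 'p' -> consonant (running count: 3)
  Position 8: 'o' -> vowel (running count: 4)
  Position 9: 'k' -> consonant (running count: 4)
  Position 10: 'h' -> consonant (running count: 4)
  Position 11: 'a' -> vowel (running count: 5)
Total vowels: 5

5


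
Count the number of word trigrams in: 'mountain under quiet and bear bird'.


Word trigrams from [6] words:
  Trigram 1: (mountain under quiet)
  Trigram 2: (under quiet and)
  Trigram 3: (quiet and bear)
  Trigram 4: (and bear bird)
Total word trigrams: 6 - 2 = 4

4


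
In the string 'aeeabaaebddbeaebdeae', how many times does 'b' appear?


Scanning 'aeeabaaebddbeaebdeae' for 'b':
  Position 4: 'b' -> MATCH (count: 1)
  Position 8: 'b' -> MATCH (count: 2)
  Position 11: 'b' -> MATCH (count: 3)
  Position 15: 'b' -> MATCH (count: 4)
Total occurrences of 'b': 4

4


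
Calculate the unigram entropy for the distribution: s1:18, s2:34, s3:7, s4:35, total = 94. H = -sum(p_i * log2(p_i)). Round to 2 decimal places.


Computing entropy H = -sum(p_i * log2(p_i)):
  s1: p = 18/94 = 0.1915, -p*log2(p) = 0.4566
  s2: p = 34/94 = 0.3617, -p*log2(p) = 0.5307
  s3: p = 7/94 = 0.0745, -p*log2(p) = 0.2790
  s4: p = 35/94 = 0.3723, -p*log2(p) = 0.5307
H = sum of terms = 1.7970
Rounded to 2 decimals: 1.80

1.80


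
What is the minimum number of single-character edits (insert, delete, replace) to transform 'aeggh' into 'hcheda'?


Building DP table for s1='aeggh' (len 5) and s2='hcheda' (len 6):
       h  c  h  e  d  a
    0  1  2  3  4  5  6
  a 1  1  2  3  4  5  5
  e 2  2  2  3  3  4  5
  g 3  3  3  3  4  4  5
  g 4  4  4  4  4  5  5
  h 5  4  5  4  5  5  6
Edit distance = dp[5][6] = 6

6


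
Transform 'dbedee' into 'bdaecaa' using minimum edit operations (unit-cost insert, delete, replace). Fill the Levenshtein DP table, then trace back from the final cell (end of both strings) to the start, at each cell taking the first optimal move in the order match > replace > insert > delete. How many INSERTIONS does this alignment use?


Edit distance = 5. Backtracking from cell (6, 7) with preference match > replace > insert > delete,
then listing the resulting alignment 'dbedee' -> 'bdaecaa' left to right:
  Step 1: insert 'b' [insertion #1]
  Step 2: keep 'd'
  Step 3: replace b->a
  Step 4: keep 'e'
  Step 5: replace d->c
  Step 6: replace e->a
  Step 7: replace e->a
Total insertions: 1

1


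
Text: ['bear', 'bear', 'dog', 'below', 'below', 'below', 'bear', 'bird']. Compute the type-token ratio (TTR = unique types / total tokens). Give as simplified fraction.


Tokens: 8
Unique types: ('bear', 'below', 'bird', 'dog') = 4
TTR = 4/8
Simplify: divide both by 4 -> 1/2
TTR = 1/2

1/2


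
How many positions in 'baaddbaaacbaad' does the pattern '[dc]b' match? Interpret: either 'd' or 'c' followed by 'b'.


Pattern: [dc]b means either 'd' or 'c' followed by 'b'.
Scanning 'baaddbaaacbaad' position-by-position:
  Pos 0: window 'ba' -> no
  Pos 1: window 'aa' -> no
  Pos 2: window 'ad' -> no
  Pos 3: window 'dd' -> no
  Pos 4: window 'db' -> MATCH
  Pos 5: window 'ba' -> no
  Pos 6: window 'aa' -> no
  Pos 7: window 'aa' -> no
  Pos 8: window 'ac' -> no
  Pos 9: window 'cb' -> MATCH
  Pos 10: window 'ba' -> no
  Pos 11: window 'aa' -> no
  Pos 12: window 'ad' -> no
  Pos 13: window 'd' -> no
Total matches: 2

2
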